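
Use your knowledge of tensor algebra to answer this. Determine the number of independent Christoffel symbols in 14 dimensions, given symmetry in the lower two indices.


Christoffel symbols Gamma^k_{ij} are symmetric in i,j, so there are d * d(d+1)/2 independent symbols.
d = 14
d(d+1)/2 = 14 * 15 / 2 = 105
Total = 14 * 105 = 1470

1470


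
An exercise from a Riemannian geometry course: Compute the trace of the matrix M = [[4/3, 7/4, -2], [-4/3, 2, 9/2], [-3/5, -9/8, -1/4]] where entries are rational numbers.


The trace is the sum of diagonal entries.
Diagonal: M[1,1] = 4/3, M[2,2] = 2, M[3,3] = -1/4
Tr(M) = 4/3 + 2 + -1/4
Computing step by step:
After adding M[1,1]: 4/3
After adding M[2,2]: 10/3
After adding M[3,3]: 37/12
Tr(M) = 37/12

37/12


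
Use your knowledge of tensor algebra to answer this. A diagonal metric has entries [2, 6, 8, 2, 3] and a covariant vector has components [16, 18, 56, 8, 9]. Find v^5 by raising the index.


To raise an index with a diagonal metric: v^i = v_i / g_{ii}.
For index 5: v_5 = 9, g_{55} = 3
v^5 = 9 / 3 = 3

3


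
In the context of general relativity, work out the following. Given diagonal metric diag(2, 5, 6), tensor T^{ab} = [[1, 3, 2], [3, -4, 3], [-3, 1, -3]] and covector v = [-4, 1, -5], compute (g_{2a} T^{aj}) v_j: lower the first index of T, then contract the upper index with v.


Step 1: lower the first index. For a diagonal metric, g_{ia} T^{aj} = g_{ii} T^{ij} (no sum on i).
g_{22} = 5
S_2{}^1 = 5 * T^{21} = 5 * 3 = 15
S_2{}^2 = 5 * T^{22} = 5 * -4 = -20
S_2{}^3 = 5 * T^{23} = 5 * 3 = 15
Step 2: contract S_2{}^j with v_j.
S_2{}^1 * v_1 = 15 * -4 = -60
S_2{}^2 * v_2 = -20 * 1 = -20
S_2{}^3 * v_3 = 15 * -5 = -75
Result = -60 + -20 + -75 = -155

-155


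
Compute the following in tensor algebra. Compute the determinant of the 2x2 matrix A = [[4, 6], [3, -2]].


For a 2x2 matrix [[a, b], [c, d]], det = a*d - b*c.
a = 4, b = 6, c = 3, d = -2
a*d = 4 * -2 = -8
b*c = 6 * 3 = 18
det = -8 - 18 = -26

-26


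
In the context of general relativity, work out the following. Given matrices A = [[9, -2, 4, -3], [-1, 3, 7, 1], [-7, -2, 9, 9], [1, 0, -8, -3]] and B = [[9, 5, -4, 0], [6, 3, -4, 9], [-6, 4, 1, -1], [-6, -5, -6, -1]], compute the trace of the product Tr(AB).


Tr(AB) = sum_i (AB)_{ii} where (AB)_{ii} = sum_k A_{ik} B_{ki}.
(AB)_{11} = 9*9 + -2*6 + 4*-6 + -3*-6 = 63
(AB)_{22} = -1*5 + 3*3 + 7*4 + 1*-5 = 27
(AB)_{33} = -7*-4 + -2*-4 + 9*1 + 9*-6 = -9
(AB)_{44} = 1*0 + 0*9 + -8*-1 + -3*-1 = 11
Tr(AB) = 63 + 27 + -9 + 11 = 92

92


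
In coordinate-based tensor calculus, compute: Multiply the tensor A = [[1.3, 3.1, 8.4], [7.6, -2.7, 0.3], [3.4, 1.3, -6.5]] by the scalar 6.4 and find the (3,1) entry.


Scalar multiplication: (cA)_{ij} = c * A_{ij}.
c = 6.4
A_{31} = 3.4
(cA)_{31} = 6.4 * 3.4 = 21.76

21.76


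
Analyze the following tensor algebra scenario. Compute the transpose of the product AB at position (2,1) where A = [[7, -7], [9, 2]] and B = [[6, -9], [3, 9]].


(AB)^T_{ij} = (AB)_{ji} = sum_k A_{jk} B_{ki}.
For i=2, j=1 we need (AB)_{12}:
A_{11} * B_{12} = 7 * -9 = -63
A_{12} * B_{22} = -7 * 9 = -63
Sum = -63 + -63 = -126

-126


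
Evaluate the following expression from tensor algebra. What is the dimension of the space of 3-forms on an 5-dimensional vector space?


The dimension of the space of p-forms on an n-dimensional space is C(n, p).
n = 5, p = 3
C(5, 3) = 5! / (3! * 2!) = 10

10


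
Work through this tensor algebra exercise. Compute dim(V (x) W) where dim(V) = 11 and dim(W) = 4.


The dimension of a tensor product is the product of dimensions.
dim(V) = 11, dim(W) = 4
dim(V (x) W) = 11 * 4 = 44

44


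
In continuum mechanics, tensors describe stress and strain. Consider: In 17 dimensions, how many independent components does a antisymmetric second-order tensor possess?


A antisymmetric rank-2 tensor in d dimensions has d(d-1)/2 independent components.
d = 17
d(d-1)/2 = 17 * 16 / 2 = 272 / 2 = 136

136


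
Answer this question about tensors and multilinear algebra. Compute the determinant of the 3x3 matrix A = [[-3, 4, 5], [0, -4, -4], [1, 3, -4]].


Expanding along the first row, det(A) = a11*M_11 - a12*M_12 + a13*M_13, where M_1j is the (1,j) minor.
Minor M_11 = -4*-4 - -4*3 = 28
Minor M_12 = 0*-4 - -4*1 = 4
Minor M_13 = 0*3 - -4*1 = 4
det = -3*(28) - 4*(4) + 5*(4)
    = -84 - 16 + 20
    = -80

-80


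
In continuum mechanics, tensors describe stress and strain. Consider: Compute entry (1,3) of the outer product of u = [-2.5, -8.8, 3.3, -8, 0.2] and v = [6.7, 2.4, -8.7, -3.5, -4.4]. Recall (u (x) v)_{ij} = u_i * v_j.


The outer product entry T_{ij} = u_i * v_j.
We need i=1, j=3.
u_1 = -2.5, v_3 = -8.7
T_{1,3} = -2.5 * -8.7 = 21.75

21.75


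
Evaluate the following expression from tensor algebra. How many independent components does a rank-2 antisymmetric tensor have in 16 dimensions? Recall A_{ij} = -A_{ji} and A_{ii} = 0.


An antisymmetric rank-2 tensor satisfies A_{ij} = -A_{ji}, so diagonal entries are zero.
The independent components are the upper-triangular entries: C(n, 2) = n(n-1)/2.
n = 16
C(16, 2) = 16 * 15 / 2 = 240 / 2 = 120

120


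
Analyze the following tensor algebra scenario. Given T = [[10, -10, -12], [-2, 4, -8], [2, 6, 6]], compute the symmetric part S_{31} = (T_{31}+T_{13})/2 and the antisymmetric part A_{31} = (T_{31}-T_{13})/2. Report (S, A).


T_{31} = 2
T_{13} = -12
S_{31} = (2 + -12)/2 = -10/2 = -5
A_{31} = (2 - -12)/2 = 14/2 = 7
Check: S + A = -5 + 7 = 2 = T_{31}.

(-5, 7)


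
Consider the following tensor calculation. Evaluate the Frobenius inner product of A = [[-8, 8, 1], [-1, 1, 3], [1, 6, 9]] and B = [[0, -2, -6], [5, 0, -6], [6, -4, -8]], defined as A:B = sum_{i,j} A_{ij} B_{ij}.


A:B = sum over all i,j of A_{ij} * B_{ij}.
Row 1: -8*0=0, 8*-2=-16, 1*-6=-6 => row sum = -22
Row 2: -1*5=-5, 1*0=0, 3*-6=-18 => row sum = -23
Row 3: 1*6=6, 6*-4=-24, 9*-8=-72 => row sum = -90
Total = -22 + -23 + -90 = -135

-135


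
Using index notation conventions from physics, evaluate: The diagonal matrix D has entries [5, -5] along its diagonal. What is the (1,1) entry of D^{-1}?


For a diagonal matrix, the inverse has entries (D^{-1})_{ii} = 1/d_{ii}.
The diagonal entries are: d_{11} = 5, d_{22} = -5
We need (D^{-1})_{11} = 1/d_{11} = 1/5 = 1/5

1/5


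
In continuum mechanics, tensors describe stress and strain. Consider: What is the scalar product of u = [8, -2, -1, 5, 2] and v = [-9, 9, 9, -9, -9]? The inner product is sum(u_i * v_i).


The inner product u . v = sum of u_i * v_i.
Term-by-term: 8 * -9, -2 * 9, -1 * 9, 5 * -9, 2 * -9
Products: -72, -18, -9, -45, -18
Sum = -72 + -18 + -9 + -45 + -18 = -162

-162


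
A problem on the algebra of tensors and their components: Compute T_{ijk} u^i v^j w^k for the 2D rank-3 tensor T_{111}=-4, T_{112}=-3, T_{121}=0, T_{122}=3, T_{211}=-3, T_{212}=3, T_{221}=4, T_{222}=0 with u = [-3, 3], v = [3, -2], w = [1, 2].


S = sum over i,j,k of T_{ijk} u_i v_j w_k. Expanding all 8 terms:
T_{111}*u_1*v_1*w_1 = -4*-3*3*1 = 36  (running total: 36)
T_{112}*u_1*v_1*w_2 = -3*-3*3*2 = 54  (running total: 90)
T_{121}*u_1*v_2*w_1 = 0*-3*-2*1 = 0  (running total: 90)
T_{122}*u_1*v_2*w_2 = 3*-3*-2*2 = 36  (running total: 126)
T_{211}*u_2*v_1*w_1 = -3*3*3*1 = -27  (running total: 99)
T_{212}*u_2*v_1*w_2 = 3*3*3*2 = 54  (running total: 153)
T_{221}*u_2*v_2*w_1 = 4*3*-2*1 = -24  (running total: 129)
T_{222}*u_2*v_2*w_2 = 0*3*-2*2 = 0  (running total: 129)
S = 129

129


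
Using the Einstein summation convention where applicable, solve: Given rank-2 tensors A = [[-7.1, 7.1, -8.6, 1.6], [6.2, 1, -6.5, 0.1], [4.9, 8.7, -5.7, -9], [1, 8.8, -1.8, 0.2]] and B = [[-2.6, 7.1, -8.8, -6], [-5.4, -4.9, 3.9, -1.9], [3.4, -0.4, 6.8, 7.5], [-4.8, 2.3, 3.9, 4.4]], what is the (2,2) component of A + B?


Tensor addition is component-wise: (A + B)_{ij} = A_{ij} + B_{ij}.
A_{22} = 1
B_{22} = -4.9
(A + B)_{22} = 1 + -4.9 = -3.9

-3.9


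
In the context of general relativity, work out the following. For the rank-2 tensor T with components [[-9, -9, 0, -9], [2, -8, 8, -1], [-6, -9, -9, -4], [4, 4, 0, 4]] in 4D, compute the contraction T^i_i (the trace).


The contraction (trace) of a rank-2 tensor is the sum of its diagonal elements.
Diagonal entries: A[1,1] = -9, A[2,2] = -8, A[3,3] = -9, A[4,4] = 4
Tr(A) = -9 + -8 + -9 + 4 = -22

-22


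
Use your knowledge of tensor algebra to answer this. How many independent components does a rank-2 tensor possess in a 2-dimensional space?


The number of components of a rank-r tensor in d dimensions is d^r.
Here d = 2 and r = 2.
2^2 = 4

4


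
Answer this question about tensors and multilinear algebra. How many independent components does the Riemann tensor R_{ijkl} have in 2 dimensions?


The Riemann tensor in d dimensions has d^2(d^2 - 1)/12 independent components.
d = 2, so d^2 = 4
d^2 - 1 = 3
d^2(d^2 - 1) = 4 * 3 = 12
Divide by 12: 12 / 12 = 1

1


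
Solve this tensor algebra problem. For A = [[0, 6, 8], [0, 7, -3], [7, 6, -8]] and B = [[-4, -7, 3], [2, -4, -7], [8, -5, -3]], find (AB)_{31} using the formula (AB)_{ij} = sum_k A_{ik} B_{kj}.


(AB)_{ij} = sum_k A_{ik} B_{kj}.
For i=3, j=1:
A_{31} * B_{11} = 7 * -4 = -28
A_{32} * B_{21} = 6 * 2 = 12
A_{33} * B_{31} = -8 * 8 = -64
Sum = -28 + 12 + -64 = -80

-80


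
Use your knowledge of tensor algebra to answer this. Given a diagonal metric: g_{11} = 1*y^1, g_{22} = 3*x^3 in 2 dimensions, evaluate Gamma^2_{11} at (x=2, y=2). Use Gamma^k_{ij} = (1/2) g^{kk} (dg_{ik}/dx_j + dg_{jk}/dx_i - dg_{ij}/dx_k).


For a diagonal metric, Gamma^k_{ij} = (1/2) g^{kk} (dg_{ik}/dx_j + dg_{jk}/dx_i - dg_{ij}/dx_k).
The metric is diagonal, so g_{ab} = 0 for a != b.
At the given point: g_{11} = 2, g_{22} = 24
g^{22} = 1/24
dg_{12}/dx_1 = 0 (off-diagonal)
dg_{12}/dx_1 = 0 (off-diagonal)
dg_{11}/dx_2 = dg_{11}/dx_2 = 1
Numerator = 0 + 0 - 1 = -1
Gamma^2_{11} = -1 / (2 * 24) = -1/48

-1/48


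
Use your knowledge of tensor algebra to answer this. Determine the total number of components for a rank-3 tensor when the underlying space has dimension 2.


The number of components of a rank-r tensor in d dimensions is d^r.
Here d = 2 and r = 3.
2^3 = 8

8


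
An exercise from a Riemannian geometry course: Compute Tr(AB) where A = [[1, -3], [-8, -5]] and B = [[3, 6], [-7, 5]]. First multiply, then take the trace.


Tr(AB) = sum_i (AB)_{ii} where (AB)_{ii} = sum_k A_{ik} B_{ki}.
(AB)_{11} = 1*3 + -3*-7 = 24
(AB)_{22} = -8*6 + -5*5 = -73
Tr(AB) = 24 + -73 = -49

-49


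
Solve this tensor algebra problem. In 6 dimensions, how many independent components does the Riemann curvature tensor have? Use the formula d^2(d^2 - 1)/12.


The Riemann tensor in d dimensions has d^2(d^2 - 1)/12 independent components.
d = 6, so d^2 = 36
d^2 - 1 = 35
d^2(d^2 - 1) = 36 * 35 = 1260
Divide by 12: 1260 / 12 = 105

105


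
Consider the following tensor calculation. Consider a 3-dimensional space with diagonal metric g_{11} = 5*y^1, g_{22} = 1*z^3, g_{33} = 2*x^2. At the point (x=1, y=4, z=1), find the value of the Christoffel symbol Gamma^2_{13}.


For a diagonal metric, Gamma^k_{ij} = (1/2) g^{kk} (dg_{ik}/dx_j + dg_{jk}/dx_i - dg_{ij}/dx_k).
The metric is diagonal, so g_{ab} = 0 for a != b.
At the given point: g_{11} = 20, g_{22} = 1, g_{33} = 2
g^{22} = 1/1
dg_{12}/dx_3 = 0 (off-diagonal)
dg_{32}/dx_1 = 0 (off-diagonal)
dg_{13}/dx_2 = 0 (off-diagonal)
Numerator = 0 + 0 - 0 = 0
Gamma^2_{13} = 0 / (2 * 1) = 0

0


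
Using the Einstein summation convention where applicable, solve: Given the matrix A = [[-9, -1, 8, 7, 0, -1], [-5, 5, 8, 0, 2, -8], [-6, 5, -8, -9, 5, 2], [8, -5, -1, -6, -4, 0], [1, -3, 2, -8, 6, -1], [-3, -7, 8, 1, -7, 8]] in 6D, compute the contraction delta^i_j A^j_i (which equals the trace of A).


The contraction (trace) of a rank-2 tensor is the sum of its diagonal elements.
Diagonal entries: A[1,1] = -9, A[2,2] = 5, A[3,3] = -8, A[4,4] = -6, A[5,5] = 6, A[6,6] = 8
Tr(A) = -9 + 5 + -8 + -6 + 6 + 8 = -4

-4


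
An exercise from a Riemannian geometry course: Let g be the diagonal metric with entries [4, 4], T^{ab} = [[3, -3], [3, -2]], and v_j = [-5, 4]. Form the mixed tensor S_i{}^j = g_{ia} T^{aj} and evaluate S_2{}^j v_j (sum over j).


Step 1: lower the first index. For a diagonal metric, g_{ia} T^{aj} = g_{ii} T^{ij} (no sum on i).
g_{22} = 4
S_2{}^1 = 4 * T^{21} = 4 * 3 = 12
S_2{}^2 = 4 * T^{22} = 4 * -2 = -8
Step 2: contract S_2{}^j with v_j.
S_2{}^1 * v_1 = 12 * -5 = -60
S_2{}^2 * v_2 = -8 * 4 = -32
Result = -60 + -32 = -92

-92


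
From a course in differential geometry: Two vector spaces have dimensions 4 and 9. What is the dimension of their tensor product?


The dimension of a tensor product is the product of dimensions.
dim(V) = 4, dim(W) = 9
dim(V (x) W) = 4 * 9 = 36

36


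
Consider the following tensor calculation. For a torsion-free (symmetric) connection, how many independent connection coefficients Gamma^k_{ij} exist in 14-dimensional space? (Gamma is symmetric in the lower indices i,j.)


Christoffel symbols Gamma^k_{ij} are symmetric in i,j, so there are d * d(d+1)/2 independent symbols.
d = 14
d(d+1)/2 = 14 * 15 / 2 = 105
Total = 14 * 105 = 1470

1470


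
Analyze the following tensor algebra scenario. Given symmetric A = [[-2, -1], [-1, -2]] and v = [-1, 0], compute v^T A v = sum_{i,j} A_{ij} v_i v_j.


First compute Av:
(Av)_1 = -2*-1 + -1*0 = 2
(Av)_2 = -1*-1 + -2*0 = 1
Av = [2, 1]
Then v^T (Av) = -1*2 + 0*1
= -2 + 0 = -2

-2


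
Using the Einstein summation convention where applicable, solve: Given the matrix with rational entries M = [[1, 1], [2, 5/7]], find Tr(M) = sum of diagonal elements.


The trace is the sum of diagonal entries.
Diagonal: M[1,1] = 1, M[2,2] = 5/7
Tr(M) = 1 + 5/7
Computing step by step:
After adding M[1,1]: 1
After adding M[2,2]: 12/7
Tr(M) = 12/7

12/7


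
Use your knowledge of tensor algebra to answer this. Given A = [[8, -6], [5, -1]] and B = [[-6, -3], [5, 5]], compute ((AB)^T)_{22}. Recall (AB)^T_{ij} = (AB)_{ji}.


(AB)^T_{ij} = (AB)_{ji} = sum_k A_{jk} B_{ki}.
For i=2, j=2 we need (AB)_{22}:
A_{21} * B_{12} = 5 * -3 = -15
A_{22} * B_{22} = -1 * 5 = -5
Sum = -15 + -5 = -20

-20


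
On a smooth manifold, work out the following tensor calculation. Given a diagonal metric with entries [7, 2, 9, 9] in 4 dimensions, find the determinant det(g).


For a diagonal metric, the determinant is the product of diagonal entries.
Diagonal entries: 7, 2, 9, 9
det(g) = 7 * 2 * 9 * 9 = 1134

1134


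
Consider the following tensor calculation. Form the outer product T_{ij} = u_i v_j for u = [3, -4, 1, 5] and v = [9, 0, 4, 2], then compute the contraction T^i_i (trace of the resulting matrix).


The outer product gives T_{ij} = u_i v_j.
The trace (contraction) is Tr(T) = sum_i T_{ii} = sum_i u_i v_i.
Diagonal entries:
T_{11} = u_1 * v_1 = 3 * 9 = 27
T_{22} = u_2 * v_2 = -4 * 0 = 0
T_{33} = u_3 * v_3 = 1 * 4 = 4
T_{44} = u_4 * v_4 = 5 * 2 = 10
Tr(T) = 27 + 0 + 4 + 10 = 41

41


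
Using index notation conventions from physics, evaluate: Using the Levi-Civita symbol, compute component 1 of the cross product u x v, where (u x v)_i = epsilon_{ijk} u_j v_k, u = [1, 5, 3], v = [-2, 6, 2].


(u x v)_1 = sum_{j,k} epsilon_{1jk} u_j v_k. Only permutations of (1,2,3) contribute; the two non-zero terms are:
eps_{123} u_2 v_3 = 1 * 5 * 2 = 10
eps_{132} u_3 v_2 = -1 * 3 * 6 = -18
(u x v)_1 = -8

-8


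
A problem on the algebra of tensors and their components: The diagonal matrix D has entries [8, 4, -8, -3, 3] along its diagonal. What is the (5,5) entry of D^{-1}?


For a diagonal matrix, the inverse has entries (D^{-1})_{ii} = 1/d_{ii}.
The diagonal entries are: d_{11} = 8, d_{22} = 4, d_{33} = -8, d_{44} = -3, d_{55} = 3
We need (D^{-1})_{55} = 1/d_{55} = 1/3 = 1/3

1/3


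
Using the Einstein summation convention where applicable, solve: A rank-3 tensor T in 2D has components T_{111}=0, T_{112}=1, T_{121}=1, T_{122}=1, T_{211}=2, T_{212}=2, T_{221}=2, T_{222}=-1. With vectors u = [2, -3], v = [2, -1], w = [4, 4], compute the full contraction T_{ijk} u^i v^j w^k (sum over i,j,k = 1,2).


S = sum over i,j,k of T_{ijk} u_i v_j w_k. Expanding all 8 terms:
T_{111}*u_1*v_1*w_1 = 0*2*2*4 = 0  (running total: 0)
T_{112}*u_1*v_1*w_2 = 1*2*2*4 = 16  (running total: 16)
T_{121}*u_1*v_2*w_1 = 1*2*-1*4 = -8  (running total: 8)
T_{122}*u_1*v_2*w_2 = 1*2*-1*4 = -8  (running total: 0)
T_{211}*u_2*v_1*w_1 = 2*-3*2*4 = -48  (running total: -48)
T_{212}*u_2*v_1*w_2 = 2*-3*2*4 = -48  (running total: -96)
T_{221}*u_2*v_2*w_1 = 2*-3*-1*4 = 24  (running total: -72)
T_{222}*u_2*v_2*w_2 = -1*-3*-1*4 = -12  (running total: -84)
S = -84

-84


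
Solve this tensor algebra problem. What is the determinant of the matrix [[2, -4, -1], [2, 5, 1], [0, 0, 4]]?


Expanding along the first row, det(A) = a11*M_11 - a12*M_12 + a13*M_13, where M_1j is the (1,j) minor.
Minor M_11 = 5*4 - 1*0 = 20
Minor M_12 = 2*4 - 1*0 = 8
Minor M_13 = 2*0 - 5*0 = 0
det = 2*(20) - -4*(8) + -1*(0)
    = 40 - -32 + 0
    = 72

72


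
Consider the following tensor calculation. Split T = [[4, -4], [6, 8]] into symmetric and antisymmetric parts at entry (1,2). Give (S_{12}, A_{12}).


T_{12} = -4
T_{21} = 6
S_{12} = (-4 + 6)/2 = 2/2 = 1
A_{12} = (-4 - 6)/2 = -10/2 = -5
Check: S + A = 1 + -5 = -4 = T_{12}.

(1, -5)


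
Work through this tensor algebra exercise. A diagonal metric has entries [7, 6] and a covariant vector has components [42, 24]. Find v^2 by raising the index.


To raise an index with a diagonal metric: v^i = v_i / g_{ii}.
For index 2: v_2 = 24, g_{22} = 6
v^2 = 24 / 6 = 4

4


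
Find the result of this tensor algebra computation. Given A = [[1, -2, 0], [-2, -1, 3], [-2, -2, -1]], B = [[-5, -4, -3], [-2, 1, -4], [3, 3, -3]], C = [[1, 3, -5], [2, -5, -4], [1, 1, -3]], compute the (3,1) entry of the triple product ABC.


(ABC)_{31} = sum_m (AB)_{3m} C_{m1}. First compute row 3 of AB.
(AB)_{31} = -2*-5 + -2*-2 + -1*3 = 11
(AB)_{32} = -2*-4 + -2*1 + -1*3 = 3
(AB)_{33} = -2*-3 + -2*-4 + -1*-3 = 17
Now contract with column 1 of C:
(AB)_{31} * C_{11} = 11 * 1 = 11
(AB)_{32} * C_{21} = 3 * 2 = 6
(AB)_{33} * C_{31} = 17 * 1 = 17
(ABC)_{31} = 11 + 6 + 17 = 34

34


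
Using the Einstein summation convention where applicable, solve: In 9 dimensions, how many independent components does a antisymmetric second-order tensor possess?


A antisymmetric rank-2 tensor in d dimensions has d(d-1)/2 independent components.
d = 9
d(d-1)/2 = 9 * 8 / 2 = 72 / 2 = 36

36


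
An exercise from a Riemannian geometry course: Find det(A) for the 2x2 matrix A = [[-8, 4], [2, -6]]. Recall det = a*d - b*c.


For a 2x2 matrix [[a, b], [c, d]], det = a*d - b*c.
a = -8, b = 4, c = 2, d = -6
a*d = -8 * -6 = 48
b*c = 4 * 2 = 8
det = 48 - 8 = 40

40


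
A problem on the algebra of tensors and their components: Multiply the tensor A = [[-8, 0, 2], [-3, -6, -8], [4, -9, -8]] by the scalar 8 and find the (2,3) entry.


Scalar multiplication: (cA)_{ij} = c * A_{ij}.
c = 8
A_{23} = -8
(cA)_{23} = 8 * -8 = -64

-64


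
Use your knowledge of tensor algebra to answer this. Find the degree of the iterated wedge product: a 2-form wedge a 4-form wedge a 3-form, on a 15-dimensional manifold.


The degree of a wedge product is the sum of the degrees of the individual forms.
Degrees: 2, 4, 3
Total degree = 2 + 4 + 3 = 9

9


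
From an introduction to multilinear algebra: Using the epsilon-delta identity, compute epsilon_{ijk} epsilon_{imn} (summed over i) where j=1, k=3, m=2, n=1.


Using the identity: epsilon_{ijk} epsilon_{imn} = delta_{jm} delta_{kn} - delta_{jn} delta_{km}.
delta_{12} = 0
delta_{31} = 0
delta_{11} = 1
delta_{32} = 0
Result = 0 * 0 - 1 * 0 = 0 - 0 = 0

0


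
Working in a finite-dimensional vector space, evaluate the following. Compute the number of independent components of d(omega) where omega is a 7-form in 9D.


The exterior derivative of a p-form is a (p+1)-form.
Its number of independent components is C(n, p+1).
n = 9, p+1 = 8
C(9, 8) = 9

9


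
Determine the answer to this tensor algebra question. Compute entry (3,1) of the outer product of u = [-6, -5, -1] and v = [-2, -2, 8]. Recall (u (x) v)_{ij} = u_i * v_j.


The outer product entry T_{ij} = u_i * v_j.
We need i=3, j=1.
u_3 = -1, v_1 = -2
T_{3,1} = -1 * -2 = 2

2


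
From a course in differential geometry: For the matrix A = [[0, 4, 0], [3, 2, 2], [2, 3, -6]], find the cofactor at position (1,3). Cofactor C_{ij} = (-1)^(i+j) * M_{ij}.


To find cofactor C_{13}, delete row 1 and column 3.
The resulting 2x2 submatrix is: [[3, 2], [2, 3]]
Minor M_{13} = 3*3 - 2*2
  = 9 - 4 = 5
Sign = (-1)^(1+3) = (-1)^4 = 1
Cofactor C_{13} = 1 * 5 = 5

5


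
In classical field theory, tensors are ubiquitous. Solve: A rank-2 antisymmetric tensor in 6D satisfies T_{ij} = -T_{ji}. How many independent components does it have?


An antisymmetric rank-2 tensor satisfies A_{ij} = -A_{ji}, so diagonal entries are zero.
The independent components are the upper-triangular entries: C(n, 2) = n(n-1)/2.
n = 6
C(6, 2) = 6 * 5 / 2 = 30 / 2 = 15

15


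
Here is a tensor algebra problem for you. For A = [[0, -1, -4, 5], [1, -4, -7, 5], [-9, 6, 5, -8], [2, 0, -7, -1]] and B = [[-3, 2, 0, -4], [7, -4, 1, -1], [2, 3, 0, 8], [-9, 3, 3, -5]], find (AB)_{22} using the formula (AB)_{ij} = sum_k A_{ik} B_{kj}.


(AB)_{ij} = sum_k A_{ik} B_{kj}.
For i=2, j=2:
A_{21} * B_{12} = 1 * 2 = 2
A_{22} * B_{22} = -4 * -4 = 16
A_{23} * B_{32} = -7 * 3 = -21
A_{24} * B_{42} = 5 * 3 = 15
Sum = 2 + 16 + -21 + 15 = 12

12


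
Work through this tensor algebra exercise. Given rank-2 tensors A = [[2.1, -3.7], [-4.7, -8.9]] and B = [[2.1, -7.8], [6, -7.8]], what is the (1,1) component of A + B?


Tensor addition is component-wise: (A + B)_{ij} = A_{ij} + B_{ij}.
A_{11} = 2.1
B_{11} = 2.1
(A + B)_{11} = 2.1 + 2.1 = 4.2

4.2


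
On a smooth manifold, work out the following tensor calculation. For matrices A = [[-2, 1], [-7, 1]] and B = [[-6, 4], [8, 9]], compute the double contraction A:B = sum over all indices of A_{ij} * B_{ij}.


A:B = sum over all i,j of A_{ij} * B_{ij}.
Row 1: -2*-6=12, 1*4=4 => row sum = 16
Row 2: -7*8=-56, 1*9=9 => row sum = -47
Total = 16 + -47 = -31

-31


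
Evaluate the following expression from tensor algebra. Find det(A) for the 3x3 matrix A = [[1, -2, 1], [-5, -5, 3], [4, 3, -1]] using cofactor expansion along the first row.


Expanding along the first row, det(A) = a11*M_11 - a12*M_12 + a13*M_13, where M_1j is the (1,j) minor.
Minor M_11 = -5*-1 - 3*3 = -4
Minor M_12 = -5*-1 - 3*4 = -7
Minor M_13 = -5*3 - -5*4 = 5
det = 1*(-4) - -2*(-7) + 1*(5)
    = -4 - 14 + 5
    = -13

-13


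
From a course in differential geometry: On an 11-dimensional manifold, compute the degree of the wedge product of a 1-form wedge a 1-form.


The degree of a wedge product is the sum of the degrees of the individual forms.
Degrees: 1, 1
Total degree = 1 + 1 = 2

2


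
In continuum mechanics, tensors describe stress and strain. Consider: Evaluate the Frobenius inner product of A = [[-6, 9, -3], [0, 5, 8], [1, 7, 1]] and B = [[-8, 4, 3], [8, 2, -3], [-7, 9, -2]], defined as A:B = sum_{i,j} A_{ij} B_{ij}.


A:B = sum over all i,j of A_{ij} * B_{ij}.
Row 1: -6*-8=48, 9*4=36, -3*3=-9 => row sum = 75
Row 2: 0*8=0, 5*2=10, 8*-3=-24 => row sum = -14
Row 3: 1*-7=-7, 7*9=63, 1*-2=-2 => row sum = 54
Total = 75 + -14 + 54 = 115

115


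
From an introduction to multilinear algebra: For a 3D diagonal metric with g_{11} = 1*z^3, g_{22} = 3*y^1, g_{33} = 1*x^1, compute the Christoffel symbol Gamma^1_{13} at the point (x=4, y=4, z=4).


For a diagonal metric, Gamma^k_{ij} = (1/2) g^{kk} (dg_{ik}/dx_j + dg_{jk}/dx_i - dg_{ij}/dx_k).
The metric is diagonal, so g_{ab} = 0 for a != b.
At the given point: g_{11} = 64, g_{22} = 12, g_{33} = 4
g^{11} = 1/64
dg_{11}/dx_3 = dg_{11}/dx_3 = 48
dg_{31}/dx_1 = 0 (off-diagonal)
dg_{13}/dx_1 = 0 (off-diagonal)
Numerator = 48 + 0 - 0 = 48
Gamma^1_{13} = 48 / (2 * 64) = 3/8

3/8


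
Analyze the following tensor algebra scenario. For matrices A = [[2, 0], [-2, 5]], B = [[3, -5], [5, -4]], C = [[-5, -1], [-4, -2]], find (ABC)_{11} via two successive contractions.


(ABC)_{11} = sum_m (AB)_{1m} C_{m1}. First compute row 1 of AB.
(AB)_{11} = 2*3 + 0*5 = 6
(AB)_{12} = 2*-5 + 0*-4 = -10
Now contract with column 1 of C:
(AB)_{11} * C_{11} = 6 * -5 = -30
(AB)_{12} * C_{21} = -10 * -4 = 40
(ABC)_{11} = -30 + 40 = 10

10


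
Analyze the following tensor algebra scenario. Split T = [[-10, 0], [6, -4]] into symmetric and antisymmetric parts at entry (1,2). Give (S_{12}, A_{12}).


T_{12} = 0
T_{21} = 6
S_{12} = (0 + 6)/2 = 6/2 = 3
A_{12} = (0 - 6)/2 = -6/2 = -3
Check: S + A = 3 + -3 = 0 = T_{12}.

(3, -3)


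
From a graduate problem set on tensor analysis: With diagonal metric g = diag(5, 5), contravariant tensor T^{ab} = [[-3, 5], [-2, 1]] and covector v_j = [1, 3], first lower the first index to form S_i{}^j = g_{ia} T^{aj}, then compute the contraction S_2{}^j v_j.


Step 1: lower the first index. For a diagonal metric, g_{ia} T^{aj} = g_{ii} T^{ij} (no sum on i).
g_{22} = 5
S_2{}^1 = 5 * T^{21} = 5 * -2 = -10
S_2{}^2 = 5 * T^{22} = 5 * 1 = 5
Step 2: contract S_2{}^j with v_j.
S_2{}^1 * v_1 = -10 * 1 = -10
S_2{}^2 * v_2 = 5 * 3 = 15
Result = -10 + 15 = 5

5


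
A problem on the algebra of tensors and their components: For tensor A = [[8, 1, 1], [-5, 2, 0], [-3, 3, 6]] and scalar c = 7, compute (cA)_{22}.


Scalar multiplication: (cA)_{ij} = c * A_{ij}.
c = 7
A_{22} = 2
(cA)_{22} = 7 * 2 = 14

14


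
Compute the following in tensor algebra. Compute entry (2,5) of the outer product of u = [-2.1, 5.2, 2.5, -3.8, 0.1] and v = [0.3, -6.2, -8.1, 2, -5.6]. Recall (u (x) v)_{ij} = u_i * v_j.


The outer product entry T_{ij} = u_i * v_j.
We need i=2, j=5.
u_2 = 5.2, v_5 = -5.6
T_{2,5} = 5.2 * -5.6 = -29.12

-29.12


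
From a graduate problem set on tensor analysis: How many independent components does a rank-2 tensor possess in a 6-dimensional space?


The number of components of a rank-r tensor in d dimensions is d^r.
Here d = 6 and r = 2.
6^2 = 36

36


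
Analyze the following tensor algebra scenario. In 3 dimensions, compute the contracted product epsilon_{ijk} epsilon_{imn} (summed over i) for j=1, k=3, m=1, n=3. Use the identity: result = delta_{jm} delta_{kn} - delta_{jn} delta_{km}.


Using the identity: epsilon_{ijk} epsilon_{imn} = delta_{jm} delta_{kn} - delta_{jn} delta_{km}.
delta_{11} = 1
delta_{33} = 1
delta_{13} = 0
delta_{31} = 0
Result = 1 * 1 - 0 * 0 = 1 - 0 = 1

1


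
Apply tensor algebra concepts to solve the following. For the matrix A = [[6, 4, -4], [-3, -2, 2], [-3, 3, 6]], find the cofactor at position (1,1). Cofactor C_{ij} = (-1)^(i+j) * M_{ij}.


To find cofactor C_{11}, delete row 1 and column 1.
The resulting 2x2 submatrix is: [[-2, 2], [3, 6]]
Minor M_{11} = -2*6 - 2*3
  = -12 - 6 = -18
Sign = (-1)^(1+1) = (-1)^2 = 1
Cofactor C_{11} = 1 * -18 = -18

-18


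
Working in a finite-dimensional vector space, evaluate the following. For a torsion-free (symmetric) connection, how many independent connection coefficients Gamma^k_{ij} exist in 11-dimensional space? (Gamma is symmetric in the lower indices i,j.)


Christoffel symbols Gamma^k_{ij} are symmetric in i,j, so there are d * d(d+1)/2 independent symbols.
d = 11
d(d+1)/2 = 11 * 12 / 2 = 66
Total = 11 * 66 = 726

726


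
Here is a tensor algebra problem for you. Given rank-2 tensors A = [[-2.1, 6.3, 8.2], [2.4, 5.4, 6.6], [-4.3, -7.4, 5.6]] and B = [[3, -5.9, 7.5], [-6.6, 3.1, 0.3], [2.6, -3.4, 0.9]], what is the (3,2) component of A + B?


Tensor addition is component-wise: (A + B)_{ij} = A_{ij} + B_{ij}.
A_{32} = -7.4
B_{32} = -3.4
(A + B)_{32} = -7.4 + -3.4 = -10.8

-10.8


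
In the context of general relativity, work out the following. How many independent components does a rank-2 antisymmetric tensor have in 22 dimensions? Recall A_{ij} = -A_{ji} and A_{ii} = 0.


An antisymmetric rank-2 tensor satisfies A_{ij} = -A_{ji}, so diagonal entries are zero.
The independent components are the upper-triangular entries: C(n, 2) = n(n-1)/2.
n = 22
C(22, 2) = 22 * 21 / 2 = 462 / 2 = 231

231


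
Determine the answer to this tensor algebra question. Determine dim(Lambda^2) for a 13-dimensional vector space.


The dimension of the space of p-forms on an n-dimensional space is C(n, p).
n = 13, p = 2
C(13, 2) = 13! / (2! * 11!) = 78

78


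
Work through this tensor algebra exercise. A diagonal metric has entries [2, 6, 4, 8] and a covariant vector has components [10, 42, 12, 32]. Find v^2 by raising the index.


To raise an index with a diagonal metric: v^i = v_i / g_{ii}.
For index 2: v_2 = 42, g_{22} = 6
v^2 = 42 / 6 = 7

7


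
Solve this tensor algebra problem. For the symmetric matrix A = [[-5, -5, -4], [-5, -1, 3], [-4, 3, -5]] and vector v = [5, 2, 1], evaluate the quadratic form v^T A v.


First compute Av:
(Av)_1 = -5*5 + -5*2 + -4*1 = -39
(Av)_2 = -5*5 + -1*2 + 3*1 = -24
(Av)_3 = -4*5 + 3*2 + -5*1 = -19
Av = [-39, -24, -19]
Then v^T (Av) = 5*-39 + 2*-24 + 1*-19
= -195 + -48 + -19 = -262

-262


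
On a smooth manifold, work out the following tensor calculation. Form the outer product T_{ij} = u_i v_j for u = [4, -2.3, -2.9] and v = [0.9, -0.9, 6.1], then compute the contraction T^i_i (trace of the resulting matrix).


The outer product gives T_{ij} = u_i v_j.
The trace (contraction) is Tr(T) = sum_i T_{ii} = sum_i u_i v_i.
Diagonal entries:
T_{11} = u_1 * v_1 = 4 * 0.9 = 3.6
T_{22} = u_2 * v_2 = -2.3 * -0.9 = 2.07
T_{33} = u_3 * v_3 = -2.9 * 6.1 = -17.69
Tr(T) = 3.6 + 2.07 + -17.69 = -12.02

-12.02


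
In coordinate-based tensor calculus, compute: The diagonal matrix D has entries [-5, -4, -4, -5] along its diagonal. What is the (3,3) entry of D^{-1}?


For a diagonal matrix, the inverse has entries (D^{-1})_{ii} = 1/d_{ii}.
The diagonal entries are: d_{11} = -5, d_{22} = -4, d_{33} = -4, d_{44} = -5
We need (D^{-1})_{33} = 1/d_{33} = 1/-4 = -1/4

-1/4


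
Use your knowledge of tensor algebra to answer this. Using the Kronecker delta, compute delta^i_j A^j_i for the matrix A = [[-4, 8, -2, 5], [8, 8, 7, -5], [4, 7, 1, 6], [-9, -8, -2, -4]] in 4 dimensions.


The contraction (trace) of a rank-2 tensor is the sum of its diagonal elements.
Diagonal entries: A[1,1] = -4, A[2,2] = 8, A[3,3] = 1, A[4,4] = -4
Tr(A) = -4 + 8 + 1 + -4 = 1

1


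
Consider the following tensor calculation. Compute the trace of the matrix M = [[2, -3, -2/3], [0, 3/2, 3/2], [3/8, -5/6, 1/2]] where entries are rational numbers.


The trace is the sum of diagonal entries.
Diagonal: M[1,1] = 2, M[2,2] = 3/2, M[3,3] = 1/2
Tr(M) = 2 + 3/2 + 1/2
Computing step by step:
After adding M[1,1]: 2
After adding M[2,2]: 7/2
After adding M[3,3]: 4
Tr(M) = 4

4


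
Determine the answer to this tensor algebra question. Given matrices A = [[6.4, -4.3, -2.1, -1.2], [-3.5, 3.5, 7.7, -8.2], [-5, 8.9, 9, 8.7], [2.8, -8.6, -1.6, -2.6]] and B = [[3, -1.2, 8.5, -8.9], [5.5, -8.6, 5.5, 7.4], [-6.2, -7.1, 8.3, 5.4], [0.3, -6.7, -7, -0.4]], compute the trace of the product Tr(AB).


Tr(AB) = sum_i (AB)_{ii} where (AB)_{ii} = sum_k A_{ik} B_{ki}.
(AB)_{11} = 6.4*3 + -4.3*5.5 + -2.1*-6.2 + -1.2*0.3 = 8.21
(AB)_{22} = -3.5*-1.2 + 3.5*-8.6 + 7.7*-7.1 + -8.2*-6.7 = -25.63
(AB)_{33} = -5*8.5 + 8.9*5.5 + 9*8.3 + 8.7*-7 = 20.25
(AB)_{44} = 2.8*-8.9 + -8.6*7.4 + -1.6*5.4 + -2.6*-0.4 = -96.16
Tr(AB) = 8.21 + -25.63 + 20.25 + -96.16 = -93.33

-93.33


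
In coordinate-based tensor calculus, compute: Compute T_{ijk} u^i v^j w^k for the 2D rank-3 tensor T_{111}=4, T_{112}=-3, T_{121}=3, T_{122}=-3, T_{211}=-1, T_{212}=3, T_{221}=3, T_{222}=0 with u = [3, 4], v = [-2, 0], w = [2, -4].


S = sum over i,j,k of T_{ijk} u_i v_j w_k. Expanding all 8 terms:
T_{111}*u_1*v_1*w_1 = 4*3*-2*2 = -48  (running total: -48)
T_{112}*u_1*v_1*w_2 = -3*3*-2*-4 = -72  (running total: -120)
T_{121}*u_1*v_2*w_1 = 3*3*0*2 = 0  (running total: -120)
T_{122}*u_1*v_2*w_2 = -3*3*0*-4 = 0  (running total: -120)
T_{211}*u_2*v_1*w_1 = -1*4*-2*2 = 16  (running total: -104)
T_{212}*u_2*v_1*w_2 = 3*4*-2*-4 = 96  (running total: -8)
T_{221}*u_2*v_2*w_1 = 3*4*0*2 = 0  (running total: -8)
T_{222}*u_2*v_2*w_2 = 0*4*0*-4 = 0  (running total: -8)
S = -8

-8


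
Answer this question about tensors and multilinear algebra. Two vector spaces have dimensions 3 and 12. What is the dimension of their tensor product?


The dimension of a tensor product is the product of dimensions.
dim(V) = 3, dim(W) = 12
dim(V (x) W) = 3 * 12 = 36

36


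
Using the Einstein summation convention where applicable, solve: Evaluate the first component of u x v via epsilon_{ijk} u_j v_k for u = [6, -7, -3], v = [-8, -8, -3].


(u x v)_1 = sum_{j,k} epsilon_{1jk} u_j v_k. Only permutations of (1,2,3) contribute; the two non-zero terms are:
eps_{123} u_2 v_3 = 1 * -7 * -3 = 21
eps_{132} u_3 v_2 = -1 * -3 * -8 = -24
(u x v)_1 = -3

-3


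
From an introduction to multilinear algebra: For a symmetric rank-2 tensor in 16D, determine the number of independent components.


A symmetric rank-2 tensor in d dimensions has d(d+1)/2 independent components.
d = 16
d(d+1)/2 = 16 * 17 / 2 = 272 / 2 = 136

136


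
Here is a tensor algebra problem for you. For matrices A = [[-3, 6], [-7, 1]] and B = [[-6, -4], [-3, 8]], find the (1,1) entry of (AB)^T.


(AB)^T_{ij} = (AB)_{ji} = sum_k A_{jk} B_{ki}.
For i=1, j=1 we need (AB)_{11}:
A_{11} * B_{11} = -3 * -6 = 18
A_{12} * B_{21} = 6 * -3 = -18
Sum = 18 + -18 = 0

0


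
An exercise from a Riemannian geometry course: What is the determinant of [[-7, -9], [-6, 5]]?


For a 2x2 matrix [[a, b], [c, d]], det = a*d - b*c.
a = -7, b = -9, c = -6, d = 5
a*d = -7 * 5 = -35
b*c = -9 * -6 = 54
det = -35 - 54 = -89

-89


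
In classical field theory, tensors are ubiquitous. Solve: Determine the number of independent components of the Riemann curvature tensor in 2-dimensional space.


The Riemann tensor in d dimensions has d^2(d^2 - 1)/12 independent components.
d = 2, so d^2 = 4
d^2 - 1 = 3
d^2(d^2 - 1) = 4 * 3 = 12
Divide by 12: 12 / 12 = 1

1


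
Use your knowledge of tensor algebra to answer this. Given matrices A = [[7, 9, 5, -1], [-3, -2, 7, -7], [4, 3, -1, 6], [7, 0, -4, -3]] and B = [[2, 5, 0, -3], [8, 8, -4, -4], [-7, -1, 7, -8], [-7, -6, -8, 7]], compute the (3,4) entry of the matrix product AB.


(AB)_{ij} = sum_k A_{ik} B_{kj}.
For i=3, j=4:
A_{31} * B_{14} = 4 * -3 = -12
A_{32} * B_{24} = 3 * -4 = -12
A_{33} * B_{34} = -1 * -8 = 8
A_{34} * B_{44} = 6 * 7 = 42
Sum = -12 + -12 + 8 + 42 = 26

26


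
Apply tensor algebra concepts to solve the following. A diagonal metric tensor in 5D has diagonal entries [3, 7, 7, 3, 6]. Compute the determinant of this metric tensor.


For a diagonal metric, the determinant is the product of diagonal entries.
Diagonal entries: 3, 7, 7, 3, 6
det(g) = 3 * 7 * 7 * 3 * 6 = 2646

2646


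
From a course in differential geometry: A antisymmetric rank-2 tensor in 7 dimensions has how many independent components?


A antisymmetric rank-2 tensor in d dimensions has d(d-1)/2 independent components.
d = 7
d(d-1)/2 = 7 * 6 / 2 = 42 / 2 = 21

21


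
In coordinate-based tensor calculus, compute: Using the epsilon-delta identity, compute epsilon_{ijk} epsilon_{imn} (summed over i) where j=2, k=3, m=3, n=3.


Using the identity: epsilon_{ijk} epsilon_{imn} = delta_{jm} delta_{kn} - delta_{jn} delta_{km}.
delta_{23} = 0
delta_{33} = 1
delta_{23} = 0
delta_{33} = 1
Result = 0 * 1 - 0 * 1 = 0 - 0 = 0

0


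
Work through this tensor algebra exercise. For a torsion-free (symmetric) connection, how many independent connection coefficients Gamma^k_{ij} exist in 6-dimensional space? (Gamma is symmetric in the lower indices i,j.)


Christoffel symbols Gamma^k_{ij} are symmetric in i,j, so there are d * d(d+1)/2 independent symbols.
d = 6
d(d+1)/2 = 6 * 7 / 2 = 21
Total = 6 * 21 = 126

126


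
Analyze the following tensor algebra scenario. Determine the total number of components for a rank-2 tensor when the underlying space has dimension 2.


The number of components of a rank-r tensor in d dimensions is d^r.
Here d = 2 and r = 2.
2^2 = 4

4


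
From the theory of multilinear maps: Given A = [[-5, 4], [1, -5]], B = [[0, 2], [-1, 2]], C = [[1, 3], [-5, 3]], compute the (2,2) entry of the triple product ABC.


(ABC)_{22} = sum_m (AB)_{2m} C_{m2}. First compute row 2 of AB.
(AB)_{21} = 1*0 + -5*-1 = 5
(AB)_{22} = 1*2 + -5*2 = -8
Now contract with column 2 of C:
(AB)_{21} * C_{12} = 5 * 3 = 15
(AB)_{22} * C_{22} = -8 * 3 = -24
(ABC)_{22} = 15 + -24 = -9

-9


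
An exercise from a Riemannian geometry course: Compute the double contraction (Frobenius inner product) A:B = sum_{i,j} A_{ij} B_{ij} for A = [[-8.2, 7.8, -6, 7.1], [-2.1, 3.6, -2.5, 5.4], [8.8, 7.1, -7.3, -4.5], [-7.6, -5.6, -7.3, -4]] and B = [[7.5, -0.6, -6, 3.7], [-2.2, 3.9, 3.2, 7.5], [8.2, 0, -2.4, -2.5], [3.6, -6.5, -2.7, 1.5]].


A:B = sum over all i,j of A_{ij} * B_{ij}.
Row 1: -8.2*7.5=-61.5, 7.8*-0.6=-4.68, -6*-6=36, 7.1*3.7=26.27 => row sum = -3.91
Row 2: -2.1*-2.2=4.62, 3.6*3.9=14.04, -2.5*3.2=-8, 5.4*7.5=40.5 => row sum = 51.16
Row 3: 8.8*8.2=72.16, 7.1*0=0, -7.3*-2.4=17.52, -4.5*-2.5=11.25 => row sum = 100.93
Row 4: -7.6*3.6=-27.36, -5.6*-6.5=36.4, -7.3*-2.7=19.71, -4*1.5=-6 => row sum = 22.75
Total = -3.91 + 51.16 + 100.93 + 22.75 = 170.93

170.93


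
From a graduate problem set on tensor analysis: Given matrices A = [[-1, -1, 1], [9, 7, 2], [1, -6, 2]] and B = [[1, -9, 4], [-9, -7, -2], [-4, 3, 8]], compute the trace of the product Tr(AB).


Tr(AB) = sum_i (AB)_{ii} where (AB)_{ii} = sum_k A_{ik} B_{ki}.
(AB)_{11} = -1*1 + -1*-9 + 1*-4 = 4
(AB)_{22} = 9*-9 + 7*-7 + 2*3 = -124
(AB)_{33} = 1*4 + -6*-2 + 2*8 = 32
Tr(AB) = 4 + -124 + 32 = -88

-88


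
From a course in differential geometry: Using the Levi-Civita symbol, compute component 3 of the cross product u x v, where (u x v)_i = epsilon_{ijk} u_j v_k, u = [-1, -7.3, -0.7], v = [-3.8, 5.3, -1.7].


(u x v)_3 = sum_{j,k} epsilon_{3jk} u_j v_k. Only permutations of (1,2,3) contribute; the two non-zero terms are:
eps_{312} u_1 v_2 = 1 * -1 * 5.3 = -5.3
eps_{321} u_2 v_1 = -1 * -7.3 * -3.8 = -27.74
(u x v)_3 = -33.04

-33.04


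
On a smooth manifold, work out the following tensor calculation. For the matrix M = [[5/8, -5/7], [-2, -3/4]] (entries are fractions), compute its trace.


The trace is the sum of diagonal entries.
Diagonal: M[1,1] = 5/8, M[2,2] = -3/4
Tr(M) = 5/8 + -3/4
Computing step by step:
After adding M[1,1]: 5/8
After adding M[2,2]: -1/8
Tr(M) = -1/8

-1/8


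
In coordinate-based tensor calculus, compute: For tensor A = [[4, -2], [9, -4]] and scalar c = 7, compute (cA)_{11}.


Scalar multiplication: (cA)_{ij} = c * A_{ij}.
c = 7
A_{11} = 4
(cA)_{11} = 7 * 4 = 28

28


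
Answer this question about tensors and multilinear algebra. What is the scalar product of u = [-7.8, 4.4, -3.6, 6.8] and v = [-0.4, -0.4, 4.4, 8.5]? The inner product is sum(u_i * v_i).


The inner product u . v = sum of u_i * v_i.
Term-by-term: -7.8 * -0.4, 4.4 * -0.4, -3.6 * 4.4, 6.8 * 8.5
Products: 3.12, -1.76, -15.84, 57.8
Sum = 3.12 + -1.76 + -15.84 + 57.8 = 43.32

43.32


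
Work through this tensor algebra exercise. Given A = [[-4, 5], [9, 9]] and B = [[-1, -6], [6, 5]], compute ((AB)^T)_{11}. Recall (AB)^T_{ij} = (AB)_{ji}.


(AB)^T_{ij} = (AB)_{ji} = sum_k A_{jk} B_{ki}.
For i=1, j=1 we need (AB)_{11}:
A_{11} * B_{11} = -4 * -1 = 4
A_{12} * B_{21} = 5 * 6 = 30
Sum = 4 + 30 = 34

34


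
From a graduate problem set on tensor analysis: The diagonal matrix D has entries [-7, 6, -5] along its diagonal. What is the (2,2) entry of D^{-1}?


For a diagonal matrix, the inverse has entries (D^{-1})_{ii} = 1/d_{ii}.
The diagonal entries are: d_{11} = -7, d_{22} = 6, d_{33} = -5
We need (D^{-1})_{22} = 1/d_{22} = 1/6 = 1/6

1/6


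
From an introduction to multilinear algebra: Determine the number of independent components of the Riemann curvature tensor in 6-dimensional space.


The Riemann tensor in d dimensions has d^2(d^2 - 1)/12 independent components.
d = 6, so d^2 = 36
d^2 - 1 = 35
d^2(d^2 - 1) = 36 * 35 = 1260
Divide by 12: 1260 / 12 = 105

105
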